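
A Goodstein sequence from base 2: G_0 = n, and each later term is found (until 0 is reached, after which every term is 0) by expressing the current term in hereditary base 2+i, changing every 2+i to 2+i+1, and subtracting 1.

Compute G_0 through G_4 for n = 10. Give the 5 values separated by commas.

i=0: 10 = 2^(2 + 1) + 2 (b=2); 2→3: 3^(3 + 1) + 3 = 84; 84−1 = 83
i=1: 83 = 3^(3 + 1) + 2 (b=3); 3→4: 4^(4 + 1) + 2 = 1026; 1026−1 = 1025
i=2: 1025 = 4^(4 + 1) + 1 (b=4); 4→5: 5^(5 + 1) + 1 = 15626; 15626−1 = 15625
i=3: 15625 = 5^(5 + 1) (b=5); 5→6: 6^(6 + 1) = 279936; 279936−1 = 279935

10, 83, 1025, 15625, 279935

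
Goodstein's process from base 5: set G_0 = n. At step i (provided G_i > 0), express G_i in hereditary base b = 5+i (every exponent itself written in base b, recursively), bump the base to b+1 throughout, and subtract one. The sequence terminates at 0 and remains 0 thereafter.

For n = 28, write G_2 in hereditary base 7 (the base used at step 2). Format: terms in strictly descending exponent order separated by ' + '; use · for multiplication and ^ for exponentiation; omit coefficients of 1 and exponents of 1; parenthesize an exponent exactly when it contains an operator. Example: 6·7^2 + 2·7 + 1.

28 —HB5→ 5^2 + 3 —bump→ 6^2 + 3 = 39 —(−1)→ 38
38 —HB6→ 6^2 + 2 —bump→ 7^2 + 2 = 51 —(−1)→ 50
50 —HB7→ 7^2 + 1 —bump→ 8^2 + 1 = 65 —(−1)→ 64

7^2 + 1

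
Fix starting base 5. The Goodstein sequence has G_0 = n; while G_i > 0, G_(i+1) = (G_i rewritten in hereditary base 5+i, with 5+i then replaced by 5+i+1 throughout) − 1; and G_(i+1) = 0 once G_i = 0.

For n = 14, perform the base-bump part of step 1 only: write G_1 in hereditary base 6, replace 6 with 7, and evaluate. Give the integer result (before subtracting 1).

G_0=14  [base 5] 2·5 + 4  →[5↦6]→  2·6 + 4 = 16  −1 ⇒ G_1=15
G_1=15  [base 6] 2·6 + 3  →[6↦7]→  2·7 + 3 = 17  −1 ⇒ G_2=16

17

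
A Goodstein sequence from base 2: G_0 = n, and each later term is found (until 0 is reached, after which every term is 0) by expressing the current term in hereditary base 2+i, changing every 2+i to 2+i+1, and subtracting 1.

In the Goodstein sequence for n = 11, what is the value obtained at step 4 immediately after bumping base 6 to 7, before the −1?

G_0=11  [base 2] 2^(2 + 1) + 2 + 1  →[2↦3]→  3^(3 + 1) + 3 + 1 = 85  −1 ⇒ G_1=84
G_1=84  [base 3] 3^(3 + 1) + 3  →[3↦4]→  4^(4 + 1) + 4 = 1028  −1 ⇒ G_2=1027
G_2=1027  [base 4] 4^(4 + 1) + 3  →[4↦5]→  5^(5 + 1) + 3 = 15628  −1 ⇒ G_3=15627
G_3=15627  [base 5] 5^(5 + 1) + 2  →[5↦6]→  6^(6 + 1) + 2 = 279938  −1 ⇒ G_4=279937
G_4=279937  [base 6] 6^(6 + 1) + 1  →[6↦7]→  7^(7 + 1) + 1 = 5764802  −1 ⇒ G_5=5764801

5764802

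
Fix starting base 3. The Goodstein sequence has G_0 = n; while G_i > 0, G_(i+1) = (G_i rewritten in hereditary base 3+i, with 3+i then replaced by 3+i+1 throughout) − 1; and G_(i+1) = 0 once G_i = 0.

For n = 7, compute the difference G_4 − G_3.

0

step 0: 7 = 2·3 + 1; sub 4 for 3: 2·4 + 1; = 9; G_1 = 9−1 = 8
step 1: 8 = 2·4; sub 5 for 4: 2·5; = 10; G_2 = 10−1 = 9
step 2: 9 = 5 + 4; sub 6 for 5: 6 + 4; = 10; G_3 = 10−1 = 9
step 3: 9 = 6 + 3; sub 7 for 6: 7 + 3; = 10; G_4 = 10−1 = 9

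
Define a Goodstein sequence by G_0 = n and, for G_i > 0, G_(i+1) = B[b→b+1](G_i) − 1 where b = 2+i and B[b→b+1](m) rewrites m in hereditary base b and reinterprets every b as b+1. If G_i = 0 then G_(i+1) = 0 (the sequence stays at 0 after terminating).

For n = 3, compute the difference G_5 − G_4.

-1

(0) 3|_2 = 2 + 1 ↦ 3 + 1|_3 = 4 ⇒ 3
(1) 3|_3 = 3 ↦ 4|_4 = 4 ⇒ 3
(2) 3|_4 = 3 ↦ 3|_5 = 3 ⇒ 2
(3) 2|_5 = 2 ↦ 2|_6 = 2 ⇒ 1
(4) 1|_6 = 1 ↦ 1|_7 = 1 ⇒ 0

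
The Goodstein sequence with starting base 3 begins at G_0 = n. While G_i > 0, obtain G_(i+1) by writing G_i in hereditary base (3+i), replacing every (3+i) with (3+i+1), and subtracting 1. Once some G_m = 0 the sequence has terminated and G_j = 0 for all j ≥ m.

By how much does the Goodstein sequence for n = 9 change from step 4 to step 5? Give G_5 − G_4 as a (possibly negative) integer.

i=0: 9 = 3^2 (b=3); 3→4: 4^2 = 16; 16−1 = 15
i=1: 15 = 3·4 + 3 (b=4); 4→5: 3·5 + 3 = 18; 18−1 = 17
i=2: 17 = 3·5 + 2 (b=5); 5→6: 3·6 + 2 = 20; 20−1 = 19
i=3: 19 = 3·6 + 1 (b=6); 6→7: 3·7 + 1 = 22; 22−1 = 21
i=4: 21 = 3·7 (b=7); 7→8: 3·8 = 24; 24−1 = 23

2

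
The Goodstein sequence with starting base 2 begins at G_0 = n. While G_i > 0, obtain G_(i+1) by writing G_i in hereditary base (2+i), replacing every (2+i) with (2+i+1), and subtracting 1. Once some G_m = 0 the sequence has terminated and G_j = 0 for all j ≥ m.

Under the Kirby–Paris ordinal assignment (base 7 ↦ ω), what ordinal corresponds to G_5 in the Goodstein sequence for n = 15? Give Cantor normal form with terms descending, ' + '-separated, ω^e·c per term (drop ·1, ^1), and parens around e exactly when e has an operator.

i=0: 15 = 2^(2 + 1) + 2^2 + 2 + 1 (b=2); 2→3: 3^(3 + 1) + 3^3 + 3 + 1 = 112; 112−1 = 111
i=1: 111 = 3^(3 + 1) + 3^3 + 3 (b=3); 3→4: 4^(4 + 1) + 4^4 + 4 = 1284; 1284−1 = 1283
i=2: 1283 = 4^(4 + 1) + 4^4 + 3 (b=4); 4→5: 5^(5 + 1) + 5^5 + 3 = 18753; 18753−1 = 18752
i=3: 18752 = 5^(5 + 1) + 5^5 + 2 (b=5); 5→6: 6^(6 + 1) + 6^6 + 2 = 326594; 326594−1 = 326593
i=4: 326593 = 6^(6 + 1) + 6^6 + 1 (b=6); 6→7: 7^(7 + 1) + 7^7 + 1 = 6588345; 6588345−1 = 6588344
i=5: 6588344 = 7^(7 + 1) + 7^7 (b=7); 7→8: 8^(8 + 1) + 8^8 = 150994944; 150994944−1 = 150994943

ω^(ω + 1) + ω^ω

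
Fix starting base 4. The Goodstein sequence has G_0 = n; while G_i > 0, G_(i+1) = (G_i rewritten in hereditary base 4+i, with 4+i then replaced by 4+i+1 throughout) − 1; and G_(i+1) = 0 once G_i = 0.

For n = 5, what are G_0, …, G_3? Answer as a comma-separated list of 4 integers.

5, 5, 5, 4

G_0=5  [base 4] 4 + 1  →[4↦5]→  5 + 1 = 6  −1 ⇒ G_1=5
G_1=5  [base 5] 5  →[5↦6]→  6 = 6  −1 ⇒ G_2=5
G_2=5  [base 6] 5  →[6↦7]→  5 = 5  −1 ⇒ G_3=4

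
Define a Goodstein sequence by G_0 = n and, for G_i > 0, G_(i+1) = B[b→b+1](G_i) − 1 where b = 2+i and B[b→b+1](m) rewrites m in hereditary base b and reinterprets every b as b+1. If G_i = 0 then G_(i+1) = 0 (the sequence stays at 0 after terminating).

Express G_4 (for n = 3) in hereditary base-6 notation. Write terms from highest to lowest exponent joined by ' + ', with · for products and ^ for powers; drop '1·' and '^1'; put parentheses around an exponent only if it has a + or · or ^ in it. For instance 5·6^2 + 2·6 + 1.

1

step 0: 3 = 2 + 1; sub 3 for 2: 3 + 1; = 4; G_1 = 4−1 = 3
step 1: 3 = 3; sub 4 for 3: 4; = 4; G_2 = 4−1 = 3
step 2: 3 = 3; sub 5 for 4: 3; = 3; G_3 = 3−1 = 2
step 3: 2 = 2; sub 6 for 5: 2; = 2; G_4 = 2−1 = 1
step 4: 1 = 1; sub 7 for 6: 1; = 1; G_5 = 1−1 = 0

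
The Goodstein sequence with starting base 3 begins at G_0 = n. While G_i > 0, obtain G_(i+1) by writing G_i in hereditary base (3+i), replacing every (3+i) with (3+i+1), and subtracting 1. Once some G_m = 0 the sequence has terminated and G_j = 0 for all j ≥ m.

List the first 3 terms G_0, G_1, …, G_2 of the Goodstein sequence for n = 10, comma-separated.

G_0=10  [base 3] 3^2 + 1  →[3↦4]→  4^2 + 1 = 17  −1 ⇒ G_1=16
G_1=16  [base 4] 4^2  →[4↦5]→  5^2 = 25  −1 ⇒ G_2=24

10, 16, 24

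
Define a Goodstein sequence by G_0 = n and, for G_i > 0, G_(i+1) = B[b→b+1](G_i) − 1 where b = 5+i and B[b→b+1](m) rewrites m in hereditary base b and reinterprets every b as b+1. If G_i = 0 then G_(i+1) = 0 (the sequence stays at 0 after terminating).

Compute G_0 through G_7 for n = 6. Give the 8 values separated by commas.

6, 6, 6, 5, 4, 3, 2, 1

6 —HB5→ 5 + 1 —bump→ 6 + 1 = 7 —(−1)→ 6
6 —HB6→ 6 —bump→ 7 = 7 —(−1)→ 6
6 —HB7→ 6 —bump→ 6 = 6 —(−1)→ 5
5 —HB8→ 5 —bump→ 5 = 5 —(−1)→ 4
4 —HB9→ 4 —bump→ 4 = 4 —(−1)→ 3
3 —HB10→ 3 —bump→ 3 = 3 —(−1)→ 2
2 —HB11→ 2 —bump→ 2 = 2 —(−1)→ 1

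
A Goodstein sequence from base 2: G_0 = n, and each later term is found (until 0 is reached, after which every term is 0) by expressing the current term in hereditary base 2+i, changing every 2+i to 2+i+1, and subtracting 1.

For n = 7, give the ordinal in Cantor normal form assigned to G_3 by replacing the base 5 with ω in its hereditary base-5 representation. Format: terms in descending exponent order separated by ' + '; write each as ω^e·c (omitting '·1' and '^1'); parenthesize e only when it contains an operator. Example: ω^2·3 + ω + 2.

ω^ω + 2

[0] 7 ≡ 2^2 + 2 + 1 (base 2). Lift 3: 31. −1: 30.
[1] 30 ≡ 3^3 + 3 (base 3). Lift 4: 260. −1: 259.
[2] 259 ≡ 4^4 + 3 (base 4). Lift 5: 3128. −1: 3127.
[3] 3127 ≡ 5^5 + 2 (base 5). Lift 6: 46658. −1: 46657.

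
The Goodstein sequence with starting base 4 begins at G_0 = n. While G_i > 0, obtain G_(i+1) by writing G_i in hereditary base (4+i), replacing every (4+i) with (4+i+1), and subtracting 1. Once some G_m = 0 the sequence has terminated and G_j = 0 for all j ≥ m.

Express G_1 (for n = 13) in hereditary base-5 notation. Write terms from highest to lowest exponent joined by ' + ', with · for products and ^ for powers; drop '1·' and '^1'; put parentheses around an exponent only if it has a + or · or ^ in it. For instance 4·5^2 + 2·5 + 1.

3·5

G_0=13  [base 4] 3·4 + 1  →[4↦5]→  3·5 + 1 = 16  −1 ⇒ G_1=15
G_1=15  [base 5] 3·5  →[5↦6]→  3·6 = 18  −1 ⇒ G_2=17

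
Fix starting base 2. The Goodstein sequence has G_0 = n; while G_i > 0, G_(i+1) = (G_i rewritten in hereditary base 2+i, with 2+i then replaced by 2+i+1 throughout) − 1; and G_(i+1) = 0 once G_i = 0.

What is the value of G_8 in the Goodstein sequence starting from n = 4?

G_0 = 4. HB_2(4) = 2^2. Bump = 27. G_1 = 26.
G_1 = 26. HB_3(26) = 2·3^2 + 2·3 + 2. Bump = 42. G_2 = 41.
G_2 = 41. HB_4(41) = 2·4^2 + 2·4 + 1. Bump = 61. G_3 = 60.
G_3 = 60. HB_5(60) = 2·5^2 + 2·5. Bump = 84. G_4 = 83.
G_4 = 83. HB_6(83) = 2·6^2 + 6 + 5. Bump = 110. G_5 = 109.
G_5 = 109. HB_7(109) = 2·7^2 + 7 + 4. Bump = 140. G_6 = 139.
G_6 = 139. HB_8(139) = 2·8^2 + 8 + 3. Bump = 174. G_7 = 173.
G_7 = 173. HB_9(173) = 2·9^2 + 9 + 2. Bump = 212. G_8 = 211.
G_8 = 211. HB_10(211) = 2·10^2 + 10 + 1. Bump = 254. G_9 = 253.

211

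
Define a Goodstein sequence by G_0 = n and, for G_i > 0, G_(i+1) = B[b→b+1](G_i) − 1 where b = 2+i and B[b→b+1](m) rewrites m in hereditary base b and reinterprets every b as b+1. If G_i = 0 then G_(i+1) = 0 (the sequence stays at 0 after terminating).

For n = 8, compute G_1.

80

[0] 8 ≡ 2^(2 + 1) (base 2). Lift 3: 81. −1: 80.
[1] 80 ≡ 2·3^3 + 2·3^2 + 2·3 + 2 (base 3). Lift 4: 554. −1: 553.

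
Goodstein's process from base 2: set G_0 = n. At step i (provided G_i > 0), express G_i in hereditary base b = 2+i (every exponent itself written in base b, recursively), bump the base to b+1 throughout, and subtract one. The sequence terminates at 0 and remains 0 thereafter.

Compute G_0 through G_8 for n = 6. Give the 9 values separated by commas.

step 0: 6 = 2^2 + 2; sub 3 for 2: 3^3 + 3; = 30; G_1 = 30−1 = 29
step 1: 29 = 3^3 + 2; sub 4 for 3: 4^4 + 2; = 258; G_2 = 258−1 = 257
step 2: 257 = 4^4 + 1; sub 5 for 4: 5^5 + 1; = 3126; G_3 = 3126−1 = 3125
step 3: 3125 = 5^5; sub 6 for 5: 6^6; = 46656; G_4 = 46656−1 = 46655
step 4: 46655 = 5·6^5 + 5·6^4 + 5·6^3 + 5·6^2 + 5·6 + 5; sub 7 for 6: 5·7^5 + 5·7^4 + 5·7^3 + 5·7^2 + 5·7 + 5; = 98040; G_5 = 98040−1 = 98039
step 5: 98039 = 5·7^5 + 5·7^4 + 5·7^3 + 5·7^2 + 5·7 + 4; sub 8 for 7: 5·8^5 + 5·8^4 + 5·8^3 + 5·8^2 + 5·8 + 4; = 187244; G_6 = 187244−1 = 187243
step 6: 187243 = 5·8^5 + 5·8^4 + 5·8^3 + 5·8^2 + 5·8 + 3; sub 9 for 8: 5·9^5 + 5·9^4 + 5·9^3 + 5·9^2 + 5·9 + 3; = 332148; G_7 = 332148−1 = 332147
step 7: 332147 = 5·9^5 + 5·9^4 + 5·9^3 + 5·9^2 + 5·9 + 2; sub 10 for 9: 5·10^5 + 5·10^4 + 5·10^3 + 5·10^2 + 5·10 + 2; = 555552; G_8 = 555552−1 = 555551

6, 29, 257, 3125, 46655, 98039, 187243, 332147, 555551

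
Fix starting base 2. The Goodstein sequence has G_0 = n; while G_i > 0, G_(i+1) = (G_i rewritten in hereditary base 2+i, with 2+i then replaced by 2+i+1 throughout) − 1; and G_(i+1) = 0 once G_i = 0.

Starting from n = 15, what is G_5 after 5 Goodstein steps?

6588344

(0) 15|_2 = 2^(2 + 1) + 2^2 + 2 + 1 ↦ 3^(3 + 1) + 3^3 + 3 + 1|_3 = 112 ⇒ 111
(1) 111|_3 = 3^(3 + 1) + 3^3 + 3 ↦ 4^(4 + 1) + 4^4 + 4|_4 = 1284 ⇒ 1283
(2) 1283|_4 = 4^(4 + 1) + 4^4 + 3 ↦ 5^(5 + 1) + 5^5 + 3|_5 = 18753 ⇒ 18752
(3) 18752|_5 = 5^(5 + 1) + 5^5 + 2 ↦ 6^(6 + 1) + 6^6 + 2|_6 = 326594 ⇒ 326593
(4) 326593|_6 = 6^(6 + 1) + 6^6 + 1 ↦ 7^(7 + 1) + 7^7 + 1|_7 = 6588345 ⇒ 6588344
(5) 6588344|_7 = 7^(7 + 1) + 7^7 ↦ 8^(8 + 1) + 8^8|_8 = 150994944 ⇒ 150994943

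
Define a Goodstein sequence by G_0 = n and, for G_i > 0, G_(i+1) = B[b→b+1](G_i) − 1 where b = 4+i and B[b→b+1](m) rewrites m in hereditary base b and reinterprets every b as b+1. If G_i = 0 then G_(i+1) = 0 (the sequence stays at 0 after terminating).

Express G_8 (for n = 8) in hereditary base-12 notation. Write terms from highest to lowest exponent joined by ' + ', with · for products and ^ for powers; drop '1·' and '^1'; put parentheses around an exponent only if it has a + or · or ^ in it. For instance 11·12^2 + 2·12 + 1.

7

G_0=8  [base 4] 2·4  →[4↦5]→  2·5 = 10  −1 ⇒ G_1=9
G_1=9  [base 5] 5 + 4  →[5↦6]→  6 + 4 = 10  −1 ⇒ G_2=9
G_2=9  [base 6] 6 + 3  →[6↦7]→  7 + 3 = 10  −1 ⇒ G_3=9
G_3=9  [base 7] 7 + 2  →[7↦8]→  8 + 2 = 10  −1 ⇒ G_4=9
G_4=9  [base 8] 8 + 1  →[8↦9]→  9 + 1 = 10  −1 ⇒ G_5=9
G_5=9  [base 9] 9  →[9↦10]→  10 = 10  −1 ⇒ G_6=9
G_6=9  [base 10] 9  →[10↦11]→  9 = 9  −1 ⇒ G_7=8
G_7=8  [base 11] 8  →[11↦12]→  8 = 8  −1 ⇒ G_8=7
G_8=7  [base 12] 7  →[12↦13]→  7 = 7  −1 ⇒ G_9=6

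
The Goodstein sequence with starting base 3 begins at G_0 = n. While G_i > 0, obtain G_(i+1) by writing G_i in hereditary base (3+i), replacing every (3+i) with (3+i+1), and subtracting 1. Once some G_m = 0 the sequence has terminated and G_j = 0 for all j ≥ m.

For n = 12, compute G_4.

49

[0] 12 ≡ 3^2 + 3 (base 3). Lift 4: 20. −1: 19.
[1] 19 ≡ 4^2 + 3 (base 4). Lift 5: 28. −1: 27.
[2] 27 ≡ 5^2 + 2 (base 5). Lift 6: 38. −1: 37.
[3] 37 ≡ 6^2 + 1 (base 6). Lift 7: 50. −1: 49.
[4] 49 ≡ 7^2 (base 7). Lift 8: 64. −1: 63.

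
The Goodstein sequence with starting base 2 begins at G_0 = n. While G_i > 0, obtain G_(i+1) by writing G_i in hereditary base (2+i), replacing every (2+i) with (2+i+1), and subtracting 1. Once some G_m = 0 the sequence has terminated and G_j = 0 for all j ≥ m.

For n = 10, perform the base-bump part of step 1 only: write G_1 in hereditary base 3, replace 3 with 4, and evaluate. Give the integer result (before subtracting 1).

1026

[0] 10 ≡ 2^(2 + 1) + 2 (base 2). Lift 3: 84. −1: 83.
[1] 83 ≡ 3^(3 + 1) + 2 (base 3). Lift 4: 1026. −1: 1025.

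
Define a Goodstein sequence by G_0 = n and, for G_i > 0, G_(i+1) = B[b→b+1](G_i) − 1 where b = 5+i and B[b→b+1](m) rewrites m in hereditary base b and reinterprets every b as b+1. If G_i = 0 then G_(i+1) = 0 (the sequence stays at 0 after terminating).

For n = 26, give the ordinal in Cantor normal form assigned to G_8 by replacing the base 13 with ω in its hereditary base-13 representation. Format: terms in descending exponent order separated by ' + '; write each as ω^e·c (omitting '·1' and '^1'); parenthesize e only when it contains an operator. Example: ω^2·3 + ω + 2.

(0) 26|_5 = 5^2 + 1 ↦ 6^2 + 1|_6 = 37 ⇒ 36
(1) 36|_6 = 6^2 ↦ 7^2|_7 = 49 ⇒ 48
(2) 48|_7 = 6·7 + 6 ↦ 6·8 + 6|_8 = 54 ⇒ 53
(3) 53|_8 = 6·8 + 5 ↦ 6·9 + 5|_9 = 59 ⇒ 58
(4) 58|_9 = 6·9 + 4 ↦ 6·10 + 4|_10 = 64 ⇒ 63
(5) 63|_10 = 6·10 + 3 ↦ 6·11 + 3|_11 = 69 ⇒ 68
(6) 68|_11 = 6·11 + 2 ↦ 6·12 + 2|_12 = 74 ⇒ 73
(7) 73|_12 = 6·12 + 1 ↦ 6·13 + 1|_13 = 79 ⇒ 78

ω·6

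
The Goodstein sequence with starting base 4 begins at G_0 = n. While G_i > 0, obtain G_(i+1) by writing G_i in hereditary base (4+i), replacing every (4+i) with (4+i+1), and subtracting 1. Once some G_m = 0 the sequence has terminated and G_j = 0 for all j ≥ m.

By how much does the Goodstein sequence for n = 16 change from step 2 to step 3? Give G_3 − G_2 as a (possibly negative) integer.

3

G_0 = 16. HB_4(16) = 4^2. Bump = 25. G_1 = 24.
G_1 = 24. HB_5(24) = 4·5 + 4. Bump = 28. G_2 = 27.
G_2 = 27. HB_6(27) = 4·6 + 3. Bump = 31. G_3 = 30.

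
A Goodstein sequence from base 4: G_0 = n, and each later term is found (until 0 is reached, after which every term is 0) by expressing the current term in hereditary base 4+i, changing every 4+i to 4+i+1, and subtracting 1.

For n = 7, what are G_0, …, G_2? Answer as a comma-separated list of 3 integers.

[0] 7 ≡ 4 + 3 (base 4). Lift 5: 8. −1: 7.
[1] 7 ≡ 5 + 2 (base 5). Lift 6: 8. −1: 7.

7, 7, 7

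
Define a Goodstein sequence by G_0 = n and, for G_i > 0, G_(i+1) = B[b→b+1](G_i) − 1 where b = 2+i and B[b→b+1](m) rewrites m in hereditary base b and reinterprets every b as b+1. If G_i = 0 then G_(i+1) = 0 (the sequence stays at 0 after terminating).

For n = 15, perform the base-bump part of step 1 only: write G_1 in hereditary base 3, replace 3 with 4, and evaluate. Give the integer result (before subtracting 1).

1284

G_0=15  [base 2] 2^(2 + 1) + 2^2 + 2 + 1  →[2↦3]→  3^(3 + 1) + 3^3 + 3 + 1 = 112  −1 ⇒ G_1=111
G_1=111  [base 3] 3^(3 + 1) + 3^3 + 3  →[3↦4]→  4^(4 + 1) + 4^4 + 4 = 1284  −1 ⇒ G_2=1283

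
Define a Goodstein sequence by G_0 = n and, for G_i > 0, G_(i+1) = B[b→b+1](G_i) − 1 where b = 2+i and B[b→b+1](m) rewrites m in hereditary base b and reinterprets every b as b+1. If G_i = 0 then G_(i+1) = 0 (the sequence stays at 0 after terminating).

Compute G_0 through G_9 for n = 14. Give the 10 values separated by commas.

i=0: 14 = 2^(2 + 1) + 2^2 + 2 (b=2); 2→3: 3^(3 + 1) + 3^3 + 3 = 111; 111−1 = 110
i=1: 110 = 3^(3 + 1) + 3^3 + 2 (b=3); 3→4: 4^(4 + 1) + 4^4 + 2 = 1282; 1282−1 = 1281
i=2: 1281 = 4^(4 + 1) + 4^4 + 1 (b=4); 4→5: 5^(5 + 1) + 5^5 + 1 = 18751; 18751−1 = 18750
i=3: 18750 = 5^(5 + 1) + 5^5 (b=5); 5→6: 6^(6 + 1) + 6^6 = 326592; 326592−1 = 326591
i=4: 326591 = 6^(6 + 1) + 5·6^5 + 5·6^4 + 5·6^3 + 5·6^2 + 5·6 + 5 (b=6); 6→7: 7^(7 + 1) + 5·7^5 + 5·7^4 + 5·7^3 + 5·7^2 + 5·7 + 5 = 5862841; 5862841−1 = 5862840
i=5: 5862840 = 7^(7 + 1) + 5·7^5 + 5·7^4 + 5·7^3 + 5·7^2 + 5·7 + 4 (b=7); 7→8: 8^(8 + 1) + 5·8^5 + 5·8^4 + 5·8^3 + 5·8^2 + 5·8 + 4 = 134404972; 134404972−1 = 134404971
i=6: 134404971 = 8^(8 + 1) + 5·8^5 + 5·8^4 + 5·8^3 + 5·8^2 + 5·8 + 3 (b=8); 8→9: 9^(9 + 1) + 5·9^5 + 5·9^4 + 5·9^3 + 5·9^2 + 5·9 + 3 = 3487116549; 3487116549−1 = 3487116548
i=7: 3487116548 = 9^(9 + 1) + 5·9^5 + 5·9^4 + 5·9^3 + 5·9^2 + 5·9 + 2 (b=9); 9→10: 10^(10 + 1) + 5·10^5 + 5·10^4 + 5·10^3 + 5·10^2 + 5·10 + 2 = 100000555552; 100000555552−1 = 100000555551
i=8: 100000555551 = 10^(10 + 1) + 5·10^5 + 5·10^4 + 5·10^3 + 5·10^2 + 5·10 + 1 (b=10); 10→11: 11^(11 + 1) + 5·11^5 + 5·11^4 + 5·11^3 + 5·11^2 + 5·11 + 1 = 3138429262497; 3138429262497−1 = 3138429262496

14, 110, 1281, 18750, 326591, 5862840, 134404971, 3487116548, 100000555551, 3138429262496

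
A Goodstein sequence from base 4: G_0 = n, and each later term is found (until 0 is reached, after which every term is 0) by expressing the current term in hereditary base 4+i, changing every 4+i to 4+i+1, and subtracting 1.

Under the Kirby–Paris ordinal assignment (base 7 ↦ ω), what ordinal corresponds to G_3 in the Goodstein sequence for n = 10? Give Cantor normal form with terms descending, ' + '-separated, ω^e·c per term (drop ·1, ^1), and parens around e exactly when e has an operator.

base 4: 10 = 2·4 + 2; at 5: 2·5 + 2 = 12; next = 11
base 5: 11 = 2·5 + 1; at 6: 2·6 + 1 = 13; next = 12
base 6: 12 = 2·6; at 7: 2·7 = 14; next = 13
base 7: 13 = 7 + 6; at 8: 8 + 6 = 14; next = 13

ω + 6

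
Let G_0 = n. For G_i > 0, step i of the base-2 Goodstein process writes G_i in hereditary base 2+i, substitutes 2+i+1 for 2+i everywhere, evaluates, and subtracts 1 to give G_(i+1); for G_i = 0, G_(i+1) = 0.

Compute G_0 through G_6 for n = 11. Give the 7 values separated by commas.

11, 84, 1027, 15627, 279937, 5764801, 134217727

base 2: 11 = 2^(2 + 1) + 2 + 1; at 3: 3^(3 + 1) + 3 + 1 = 85; next = 84
base 3: 84 = 3^(3 + 1) + 3; at 4: 4^(4 + 1) + 4 = 1028; next = 1027
base 4: 1027 = 4^(4 + 1) + 3; at 5: 5^(5 + 1) + 3 = 15628; next = 15627
base 5: 15627 = 5^(5 + 1) + 2; at 6: 6^(6 + 1) + 2 = 279938; next = 279937
base 6: 279937 = 6^(6 + 1) + 1; at 7: 7^(7 + 1) + 1 = 5764802; next = 5764801
base 7: 5764801 = 7^(7 + 1); at 8: 8^(8 + 1) = 134217728; next = 134217727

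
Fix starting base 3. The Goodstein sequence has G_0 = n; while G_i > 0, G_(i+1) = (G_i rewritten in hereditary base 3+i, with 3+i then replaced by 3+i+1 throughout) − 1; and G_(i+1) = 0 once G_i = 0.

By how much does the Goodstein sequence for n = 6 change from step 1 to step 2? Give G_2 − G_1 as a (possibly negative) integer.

i=0: 6 = 2·3 (b=3); 3→4: 2·4 = 8; 8−1 = 7
i=1: 7 = 4 + 3 (b=4); 4→5: 5 + 3 = 8; 8−1 = 7

0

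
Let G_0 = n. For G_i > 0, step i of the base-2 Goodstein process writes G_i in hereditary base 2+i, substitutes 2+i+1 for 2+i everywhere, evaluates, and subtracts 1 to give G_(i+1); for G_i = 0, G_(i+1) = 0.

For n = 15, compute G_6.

base 2: 15 = 2^(2 + 1) + 2^2 + 2 + 1; at 3: 3^(3 + 1) + 3^3 + 3 + 1 = 112; next = 111
base 3: 111 = 3^(3 + 1) + 3^3 + 3; at 4: 4^(4 + 1) + 4^4 + 4 = 1284; next = 1283
base 4: 1283 = 4^(4 + 1) + 4^4 + 3; at 5: 5^(5 + 1) + 5^5 + 3 = 18753; next = 18752
base 5: 18752 = 5^(5 + 1) + 5^5 + 2; at 6: 6^(6 + 1) + 6^6 + 2 = 326594; next = 326593
base 6: 326593 = 6^(6 + 1) + 6^6 + 1; at 7: 7^(7 + 1) + 7^7 + 1 = 6588345; next = 6588344
base 7: 6588344 = 7^(7 + 1) + 7^7; at 8: 8^(8 + 1) + 8^8 = 150994944; next = 150994943
base 8: 150994943 = 8^(8 + 1) + 7·8^7 + 7·8^6 + 7·8^5 + 7·8^4 + 7·8^3 + 7·8^2 + 7·8 + 7; at 9: 9^(9 + 1) + 7·9^7 + 7·9^6 + 7·9^5 + 7·9^4 + 7·9^3 + 7·9^2 + 7·9 + 7 = 3524450281; next = 3524450280

150994943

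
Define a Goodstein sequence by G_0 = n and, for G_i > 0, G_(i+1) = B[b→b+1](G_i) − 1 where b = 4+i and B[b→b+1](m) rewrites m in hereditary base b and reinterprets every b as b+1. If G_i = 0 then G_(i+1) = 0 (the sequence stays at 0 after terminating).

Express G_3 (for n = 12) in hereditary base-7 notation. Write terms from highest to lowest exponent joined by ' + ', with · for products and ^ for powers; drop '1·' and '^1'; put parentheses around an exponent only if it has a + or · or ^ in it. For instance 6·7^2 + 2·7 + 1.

2·7 + 2

(0) 12|_4 = 3·4 ↦ 3·5|_5 = 15 ⇒ 14
(1) 14|_5 = 2·5 + 4 ↦ 2·6 + 4|_6 = 16 ⇒ 15
(2) 15|_6 = 2·6 + 3 ↦ 2·7 + 3|_7 = 17 ⇒ 16
(3) 16|_7 = 2·7 + 2 ↦ 2·8 + 2|_8 = 18 ⇒ 17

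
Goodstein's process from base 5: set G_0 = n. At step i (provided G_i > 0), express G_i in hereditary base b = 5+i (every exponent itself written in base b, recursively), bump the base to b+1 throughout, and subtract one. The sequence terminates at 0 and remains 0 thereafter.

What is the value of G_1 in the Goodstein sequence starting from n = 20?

23

step 0: 20 = 4·5; sub 6 for 5: 4·6; = 24; G_1 = 24−1 = 23
step 1: 23 = 3·6 + 5; sub 7 for 6: 3·7 + 5; = 26; G_2 = 26−1 = 25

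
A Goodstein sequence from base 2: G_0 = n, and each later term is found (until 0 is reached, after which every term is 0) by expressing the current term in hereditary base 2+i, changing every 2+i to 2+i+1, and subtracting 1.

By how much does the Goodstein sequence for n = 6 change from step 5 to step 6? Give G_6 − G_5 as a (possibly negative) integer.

G_0=6  [base 2] 2^2 + 2  →[2↦3]→  3^3 + 3 = 30  −1 ⇒ G_1=29
G_1=29  [base 3] 3^3 + 2  →[3↦4]→  4^4 + 2 = 258  −1 ⇒ G_2=257
G_2=257  [base 4] 4^4 + 1  →[4↦5]→  5^5 + 1 = 3126  −1 ⇒ G_3=3125
G_3=3125  [base 5] 5^5  →[5↦6]→  6^6 = 46656  −1 ⇒ G_4=46655
G_4=46655  [base 6] 5·6^5 + 5·6^4 + 5·6^3 + 5·6^2 + 5·6 + 5  →[6↦7]→  5·7^5 + 5·7^4 + 5·7^3 + 5·7^2 + 5·7 + 5 = 98040  −1 ⇒ G_5=98039
G_5=98039  [base 7] 5·7^5 + 5·7^4 + 5·7^3 + 5·7^2 + 5·7 + 4  →[7↦8]→  5·8^5 + 5·8^4 + 5·8^3 + 5·8^2 + 5·8 + 4 = 187244  −1 ⇒ G_6=187243

89204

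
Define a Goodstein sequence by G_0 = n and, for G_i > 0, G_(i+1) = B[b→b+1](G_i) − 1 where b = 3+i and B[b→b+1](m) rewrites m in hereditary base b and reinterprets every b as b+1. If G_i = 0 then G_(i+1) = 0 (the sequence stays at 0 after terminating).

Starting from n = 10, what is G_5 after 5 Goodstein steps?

33

G_0 = 10. HB_3(10) = 3^2 + 1. Bump = 17. G_1 = 16.
G_1 = 16. HB_4(16) = 4^2. Bump = 25. G_2 = 24.
G_2 = 24. HB_5(24) = 4·5 + 4. Bump = 28. G_3 = 27.
G_3 = 27. HB_6(27) = 4·6 + 3. Bump = 31. G_4 = 30.
G_4 = 30. HB_7(30) = 4·7 + 2. Bump = 34. G_5 = 33.
G_5 = 33. HB_8(33) = 4·8 + 1. Bump = 37. G_6 = 36.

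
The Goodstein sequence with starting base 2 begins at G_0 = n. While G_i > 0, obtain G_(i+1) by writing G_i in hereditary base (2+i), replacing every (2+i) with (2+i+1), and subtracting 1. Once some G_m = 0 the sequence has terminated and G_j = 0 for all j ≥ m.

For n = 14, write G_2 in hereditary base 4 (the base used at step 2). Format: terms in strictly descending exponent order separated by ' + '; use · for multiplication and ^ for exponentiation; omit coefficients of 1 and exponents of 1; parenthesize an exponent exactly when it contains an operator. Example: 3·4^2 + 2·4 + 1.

4^(4 + 1) + 4^4 + 1

[0] 14 ≡ 2^(2 + 1) + 2^2 + 2 (base 2). Lift 3: 111. −1: 110.
[1] 110 ≡ 3^(3 + 1) + 3^3 + 2 (base 3). Lift 4: 1282. −1: 1281.
[2] 1281 ≡ 4^(4 + 1) + 4^4 + 1 (base 4). Lift 5: 18751. −1: 18750.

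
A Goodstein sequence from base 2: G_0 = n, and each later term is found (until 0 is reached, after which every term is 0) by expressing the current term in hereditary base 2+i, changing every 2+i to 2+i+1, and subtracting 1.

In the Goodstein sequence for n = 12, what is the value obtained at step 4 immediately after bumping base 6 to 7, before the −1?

i=0: 12 = 2^(2 + 1) + 2^2 (b=2); 2→3: 3^(3 + 1) + 3^3 = 108; 108−1 = 107
i=1: 107 = 3^(3 + 1) + 2·3^2 + 2·3 + 2 (b=3); 3→4: 4^(4 + 1) + 2·4^2 + 2·4 + 2 = 1066; 1066−1 = 1065
i=2: 1065 = 4^(4 + 1) + 2·4^2 + 2·4 + 1 (b=4); 4→5: 5^(5 + 1) + 2·5^2 + 2·5 + 1 = 15686; 15686−1 = 15685
i=3: 15685 = 5^(5 + 1) + 2·5^2 + 2·5 (b=5); 5→6: 6^(6 + 1) + 2·6^2 + 2·6 = 280020; 280020−1 = 280019
i=4: 280019 = 6^(6 + 1) + 2·6^2 + 6 + 5 (b=6); 6→7: 7^(7 + 1) + 2·7^2 + 7 + 5 = 5764911; 5764911−1 = 5764910

5764911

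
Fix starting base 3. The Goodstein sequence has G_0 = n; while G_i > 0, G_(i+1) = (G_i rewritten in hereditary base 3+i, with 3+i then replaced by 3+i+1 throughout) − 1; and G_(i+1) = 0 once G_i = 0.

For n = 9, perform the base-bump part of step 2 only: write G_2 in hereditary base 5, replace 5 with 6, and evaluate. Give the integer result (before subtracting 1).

20

base 3: 9 = 3^2; at 4: 4^2 = 16; next = 15
base 4: 15 = 3·4 + 3; at 5: 3·5 + 3 = 18; next = 17
base 5: 17 = 3·5 + 2; at 6: 3·6 + 2 = 20; next = 19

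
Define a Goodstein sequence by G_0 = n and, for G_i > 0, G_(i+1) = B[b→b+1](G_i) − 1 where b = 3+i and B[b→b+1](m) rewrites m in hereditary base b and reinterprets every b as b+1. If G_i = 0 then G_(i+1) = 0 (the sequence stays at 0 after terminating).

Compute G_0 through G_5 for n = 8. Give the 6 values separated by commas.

step 0: 8 = 2·3 + 2; sub 4 for 3: 2·4 + 2; = 10; G_1 = 10−1 = 9
step 1: 9 = 2·4 + 1; sub 5 for 4: 2·5 + 1; = 11; G_2 = 11−1 = 10
step 2: 10 = 2·5; sub 6 for 5: 2·6; = 12; G_3 = 12−1 = 11
step 3: 11 = 6 + 5; sub 7 for 6: 7 + 5; = 12; G_4 = 12−1 = 11
step 4: 11 = 7 + 4; sub 8 for 7: 8 + 4; = 12; G_5 = 12−1 = 11

8, 9, 10, 11, 11, 11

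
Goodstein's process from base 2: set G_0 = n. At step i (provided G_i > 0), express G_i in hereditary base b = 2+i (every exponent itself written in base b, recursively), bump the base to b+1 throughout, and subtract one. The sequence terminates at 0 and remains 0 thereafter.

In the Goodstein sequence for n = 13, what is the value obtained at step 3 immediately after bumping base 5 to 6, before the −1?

base 2: 13 = 2^(2 + 1) + 2^2 + 1; at 3: 3^(3 + 1) + 3^3 + 1 = 109; next = 108
base 3: 108 = 3^(3 + 1) + 3^3; at 4: 4^(4 + 1) + 4^4 = 1280; next = 1279
base 4: 1279 = 4^(4 + 1) + 3·4^3 + 3·4^2 + 3·4 + 3; at 5: 5^(5 + 1) + 3·5^3 + 3·5^2 + 3·5 + 3 = 16093; next = 16092
base 5: 16092 = 5^(5 + 1) + 3·5^3 + 3·5^2 + 3·5 + 2; at 6: 6^(6 + 1) + 3·6^3 + 3·6^2 + 3·6 + 2 = 280712; next = 280711

280712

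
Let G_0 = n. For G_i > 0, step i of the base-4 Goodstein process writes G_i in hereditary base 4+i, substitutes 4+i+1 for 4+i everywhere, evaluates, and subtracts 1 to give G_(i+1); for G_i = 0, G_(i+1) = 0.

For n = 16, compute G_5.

16 —HB4→ 4^2 —bump→ 5^2 = 25 —(−1)→ 24
24 —HB5→ 4·5 + 4 —bump→ 4·6 + 4 = 28 —(−1)→ 27
27 —HB6→ 4·6 + 3 —bump→ 4·7 + 3 = 31 —(−1)→ 30
30 —HB7→ 4·7 + 2 —bump→ 4·8 + 2 = 34 —(−1)→ 33
33 —HB8→ 4·8 + 1 —bump→ 4·9 + 1 = 37 —(−1)→ 36
36 —HB9→ 4·9 —bump→ 4·10 = 40 —(−1)→ 39

36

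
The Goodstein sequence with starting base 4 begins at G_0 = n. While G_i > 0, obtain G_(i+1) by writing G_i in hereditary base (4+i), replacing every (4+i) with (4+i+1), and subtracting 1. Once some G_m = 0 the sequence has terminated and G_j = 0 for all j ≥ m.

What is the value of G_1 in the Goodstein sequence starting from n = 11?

i=0: 11 = 2·4 + 3 (b=4); 4→5: 2·5 + 3 = 13; 13−1 = 12
i=1: 12 = 2·5 + 2 (b=5); 5→6: 2·6 + 2 = 14; 14−1 = 13

12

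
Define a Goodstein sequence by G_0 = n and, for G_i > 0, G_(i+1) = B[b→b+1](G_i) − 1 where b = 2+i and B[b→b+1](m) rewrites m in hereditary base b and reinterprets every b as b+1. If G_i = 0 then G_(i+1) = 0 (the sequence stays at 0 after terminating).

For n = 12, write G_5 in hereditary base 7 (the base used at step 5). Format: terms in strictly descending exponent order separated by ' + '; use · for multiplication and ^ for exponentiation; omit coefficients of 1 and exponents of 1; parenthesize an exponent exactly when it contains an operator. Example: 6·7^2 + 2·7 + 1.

base 2: 12 = 2^(2 + 1) + 2^2; at 3: 3^(3 + 1) + 3^3 = 108; next = 107
base 3: 107 = 3^(3 + 1) + 2·3^2 + 2·3 + 2; at 4: 4^(4 + 1) + 2·4^2 + 2·4 + 2 = 1066; next = 1065
base 4: 1065 = 4^(4 + 1) + 2·4^2 + 2·4 + 1; at 5: 5^(5 + 1) + 2·5^2 + 2·5 + 1 = 15686; next = 15685
base 5: 15685 = 5^(5 + 1) + 2·5^2 + 2·5; at 6: 6^(6 + 1) + 2·6^2 + 2·6 = 280020; next = 280019
base 6: 280019 = 6^(6 + 1) + 2·6^2 + 6 + 5; at 7: 7^(7 + 1) + 2·7^2 + 7 + 5 = 5764911; next = 5764910

7^(7 + 1) + 2·7^2 + 7 + 4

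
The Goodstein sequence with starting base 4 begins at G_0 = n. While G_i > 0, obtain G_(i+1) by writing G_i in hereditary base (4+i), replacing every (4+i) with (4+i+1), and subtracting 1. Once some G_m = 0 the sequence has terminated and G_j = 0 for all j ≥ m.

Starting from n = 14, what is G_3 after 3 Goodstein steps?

G_0=14  [base 4] 3·4 + 2  →[4↦5]→  3·5 + 2 = 17  −1 ⇒ G_1=16
G_1=16  [base 5] 3·5 + 1  →[5↦6]→  3·6 + 1 = 19  −1 ⇒ G_2=18
G_2=18  [base 6] 3·6  →[6↦7]→  3·7 = 21  −1 ⇒ G_3=20

20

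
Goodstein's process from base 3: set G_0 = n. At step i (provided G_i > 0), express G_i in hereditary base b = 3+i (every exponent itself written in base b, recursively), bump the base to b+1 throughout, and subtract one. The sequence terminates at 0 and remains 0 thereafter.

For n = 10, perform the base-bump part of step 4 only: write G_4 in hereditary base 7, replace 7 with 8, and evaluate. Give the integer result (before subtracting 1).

(0) 10|_3 = 3^2 + 1 ↦ 4^2 + 1|_4 = 17 ⇒ 16
(1) 16|_4 = 4^2 ↦ 5^2|_5 = 25 ⇒ 24
(2) 24|_5 = 4·5 + 4 ↦ 4·6 + 4|_6 = 28 ⇒ 27
(3) 27|_6 = 4·6 + 3 ↦ 4·7 + 3|_7 = 31 ⇒ 30
(4) 30|_7 = 4·7 + 2 ↦ 4·8 + 2|_8 = 34 ⇒ 33

34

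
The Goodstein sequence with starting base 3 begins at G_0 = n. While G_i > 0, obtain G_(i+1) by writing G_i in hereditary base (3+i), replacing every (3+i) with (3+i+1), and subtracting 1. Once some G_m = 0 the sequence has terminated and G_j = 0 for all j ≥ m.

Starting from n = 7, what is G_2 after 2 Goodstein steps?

9

(0) 7|_3 = 2·3 + 1 ↦ 2·4 + 1|_4 = 9 ⇒ 8
(1) 8|_4 = 2·4 ↦ 2·5|_5 = 10 ⇒ 9
(2) 9|_5 = 5 + 4 ↦ 6 + 4|_6 = 10 ⇒ 9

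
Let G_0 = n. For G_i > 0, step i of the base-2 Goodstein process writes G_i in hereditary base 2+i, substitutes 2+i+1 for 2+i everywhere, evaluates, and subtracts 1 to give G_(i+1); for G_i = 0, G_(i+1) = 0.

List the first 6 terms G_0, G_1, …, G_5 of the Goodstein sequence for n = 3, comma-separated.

i=0: 3 = 2 + 1 (b=2); 2→3: 3 + 1 = 4; 4−1 = 3
i=1: 3 = 3 (b=3); 3→4: 4 = 4; 4−1 = 3
i=2: 3 = 3 (b=4); 4→5: 3 = 3; 3−1 = 2
i=3: 2 = 2 (b=5); 5→6: 2 = 2; 2−1 = 1
i=4: 1 = 1 (b=6); 6→7: 1 = 1; 1−1 = 0

3, 3, 3, 2, 1, 0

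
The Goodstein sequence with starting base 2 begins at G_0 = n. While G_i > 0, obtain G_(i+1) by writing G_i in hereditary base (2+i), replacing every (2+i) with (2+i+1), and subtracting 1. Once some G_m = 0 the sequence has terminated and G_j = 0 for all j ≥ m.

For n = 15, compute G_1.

111

base 2: 15 = 2^(2 + 1) + 2^2 + 2 + 1; at 3: 3^(3 + 1) + 3^3 + 3 + 1 = 112; next = 111
base 3: 111 = 3^(3 + 1) + 3^3 + 3; at 4: 4^(4 + 1) + 4^4 + 4 = 1284; next = 1283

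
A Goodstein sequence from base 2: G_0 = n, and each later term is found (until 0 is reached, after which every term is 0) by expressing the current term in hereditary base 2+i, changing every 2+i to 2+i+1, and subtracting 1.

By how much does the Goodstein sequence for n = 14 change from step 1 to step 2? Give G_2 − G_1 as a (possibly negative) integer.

G_0 = 14. HB_2(14) = 2^(2 + 1) + 2^2 + 2. Bump = 111. G_1 = 110.
G_1 = 110. HB_3(110) = 3^(3 + 1) + 3^3 + 2. Bump = 1282. G_2 = 1281.

1171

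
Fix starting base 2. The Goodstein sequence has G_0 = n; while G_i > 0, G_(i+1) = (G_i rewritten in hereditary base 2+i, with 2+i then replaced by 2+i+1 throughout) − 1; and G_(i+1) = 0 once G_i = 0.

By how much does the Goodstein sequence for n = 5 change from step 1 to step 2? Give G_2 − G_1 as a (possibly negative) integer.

228

base 2: 5 = 2^2 + 1; at 3: 3^3 + 1 = 28; next = 27
base 3: 27 = 3^3; at 4: 4^4 = 256; next = 255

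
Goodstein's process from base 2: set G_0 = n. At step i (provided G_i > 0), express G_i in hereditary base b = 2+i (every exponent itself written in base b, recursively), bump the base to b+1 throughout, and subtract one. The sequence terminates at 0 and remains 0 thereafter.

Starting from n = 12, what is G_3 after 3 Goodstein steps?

15685

(0) 12|_2 = 2^(2 + 1) + 2^2 ↦ 3^(3 + 1) + 3^3|_3 = 108 ⇒ 107
(1) 107|_3 = 3^(3 + 1) + 2·3^2 + 2·3 + 2 ↦ 4^(4 + 1) + 2·4^2 + 2·4 + 2|_4 = 1066 ⇒ 1065
(2) 1065|_4 = 4^(4 + 1) + 2·4^2 + 2·4 + 1 ↦ 5^(5 + 1) + 2·5^2 + 2·5 + 1|_5 = 15686 ⇒ 15685
(3) 15685|_5 = 5^(5 + 1) + 2·5^2 + 2·5 ↦ 6^(6 + 1) + 2·6^2 + 2·6|_6 = 280020 ⇒ 280019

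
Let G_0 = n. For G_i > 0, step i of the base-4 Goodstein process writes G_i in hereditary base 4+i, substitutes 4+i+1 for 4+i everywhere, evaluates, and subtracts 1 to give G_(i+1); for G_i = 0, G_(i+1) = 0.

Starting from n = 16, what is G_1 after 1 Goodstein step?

24

16 —HB4→ 4^2 —bump→ 5^2 = 25 —(−1)→ 24
24 —HB5→ 4·5 + 4 —bump→ 4·6 + 4 = 28 —(−1)→ 27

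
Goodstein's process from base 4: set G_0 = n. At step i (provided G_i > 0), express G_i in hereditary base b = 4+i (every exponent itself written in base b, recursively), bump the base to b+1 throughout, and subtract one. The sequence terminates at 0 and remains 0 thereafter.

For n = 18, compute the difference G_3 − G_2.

12

18 —HB4→ 4^2 + 2 —bump→ 5^2 + 2 = 27 —(−1)→ 26
26 —HB5→ 5^2 + 1 —bump→ 6^2 + 1 = 37 —(−1)→ 36
36 —HB6→ 6^2 —bump→ 7^2 = 49 —(−1)→ 48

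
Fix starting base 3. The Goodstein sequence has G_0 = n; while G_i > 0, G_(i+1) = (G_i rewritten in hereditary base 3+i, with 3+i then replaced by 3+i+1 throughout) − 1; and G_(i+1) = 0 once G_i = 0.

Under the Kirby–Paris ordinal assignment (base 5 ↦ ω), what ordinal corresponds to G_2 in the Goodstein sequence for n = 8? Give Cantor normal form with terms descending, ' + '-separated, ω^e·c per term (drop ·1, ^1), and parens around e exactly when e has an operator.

G_0 = 8. HB_3(8) = 2·3 + 2. Bump = 10. G_1 = 9.
G_1 = 9. HB_4(9) = 2·4 + 1. Bump = 11. G_2 = 10.
G_2 = 10. HB_5(10) = 2·5. Bump = 12. G_3 = 11.

ω·2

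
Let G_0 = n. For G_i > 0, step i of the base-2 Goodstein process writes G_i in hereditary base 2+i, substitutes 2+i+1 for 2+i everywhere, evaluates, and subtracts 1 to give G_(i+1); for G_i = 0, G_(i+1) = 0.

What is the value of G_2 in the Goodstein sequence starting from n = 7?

259

base 2: 7 = 2^2 + 2 + 1; at 3: 3^3 + 3 + 1 = 31; next = 30
base 3: 30 = 3^3 + 3; at 4: 4^4 + 4 = 260; next = 259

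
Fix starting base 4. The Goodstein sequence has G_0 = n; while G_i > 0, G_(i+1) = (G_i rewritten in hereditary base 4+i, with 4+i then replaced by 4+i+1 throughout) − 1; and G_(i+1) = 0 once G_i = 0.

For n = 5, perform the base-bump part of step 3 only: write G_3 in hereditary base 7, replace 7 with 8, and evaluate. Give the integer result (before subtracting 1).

[0] 5 ≡ 4 + 1 (base 4). Lift 5: 6. −1: 5.
[1] 5 ≡ 5 (base 5). Lift 6: 6. −1: 5.
[2] 5 ≡ 5 (base 6). Lift 7: 5. −1: 4.
[3] 4 ≡ 4 (base 7). Lift 8: 4. −1: 3.

4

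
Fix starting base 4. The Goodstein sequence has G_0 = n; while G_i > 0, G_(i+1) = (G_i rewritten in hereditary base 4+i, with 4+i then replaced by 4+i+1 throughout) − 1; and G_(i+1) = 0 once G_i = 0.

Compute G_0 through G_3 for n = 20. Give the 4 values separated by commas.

20, 29, 39, 51

20 —HB4→ 4^2 + 4 —bump→ 5^2 + 5 = 30 —(−1)→ 29
29 —HB5→ 5^2 + 4 —bump→ 6^2 + 4 = 40 —(−1)→ 39
39 —HB6→ 6^2 + 3 —bump→ 7^2 + 3 = 52 —(−1)→ 51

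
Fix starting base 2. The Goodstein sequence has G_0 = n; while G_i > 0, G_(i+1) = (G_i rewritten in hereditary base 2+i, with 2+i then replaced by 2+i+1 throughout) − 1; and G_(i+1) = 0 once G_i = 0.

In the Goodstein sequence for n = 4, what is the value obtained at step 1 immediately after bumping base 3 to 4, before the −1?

42

G_0 = 4. HB_2(4) = 2^2. Bump = 27. G_1 = 26.
G_1 = 26. HB_3(26) = 2·3^2 + 2·3 + 2. Bump = 42. G_2 = 41.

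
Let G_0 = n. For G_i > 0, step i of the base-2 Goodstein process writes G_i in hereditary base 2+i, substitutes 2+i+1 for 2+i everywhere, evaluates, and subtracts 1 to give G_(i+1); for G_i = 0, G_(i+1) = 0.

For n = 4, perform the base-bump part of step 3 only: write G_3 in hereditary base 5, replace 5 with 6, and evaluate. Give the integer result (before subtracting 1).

84

[0] 4 ≡ 2^2 (base 2). Lift 3: 27. −1: 26.
[1] 26 ≡ 2·3^2 + 2·3 + 2 (base 3). Lift 4: 42. −1: 41.
[2] 41 ≡ 2·4^2 + 2·4 + 1 (base 4). Lift 5: 61. −1: 60.
[3] 60 ≡ 2·5^2 + 2·5 (base 5). Lift 6: 84. −1: 83.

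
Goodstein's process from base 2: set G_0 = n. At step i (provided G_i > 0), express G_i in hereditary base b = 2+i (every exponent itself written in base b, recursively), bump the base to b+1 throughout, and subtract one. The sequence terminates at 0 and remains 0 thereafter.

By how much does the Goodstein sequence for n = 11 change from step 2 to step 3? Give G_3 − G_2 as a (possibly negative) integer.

G_0 = 11. HB_2(11) = 2^(2 + 1) + 2 + 1. Bump = 85. G_1 = 84.
G_1 = 84. HB_3(84) = 3^(3 + 1) + 3. Bump = 1028. G_2 = 1027.
G_2 = 1027. HB_4(1027) = 4^(4 + 1) + 3. Bump = 15628. G_3 = 15627.

14600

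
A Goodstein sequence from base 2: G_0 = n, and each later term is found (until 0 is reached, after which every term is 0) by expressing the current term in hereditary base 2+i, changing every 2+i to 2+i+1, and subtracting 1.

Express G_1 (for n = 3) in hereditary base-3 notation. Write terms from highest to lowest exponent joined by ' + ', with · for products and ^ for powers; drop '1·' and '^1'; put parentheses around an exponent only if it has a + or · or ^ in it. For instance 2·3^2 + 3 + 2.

(0) 3|_2 = 2 + 1 ↦ 3 + 1|_3 = 4 ⇒ 3
(1) 3|_3 = 3 ↦ 4|_4 = 4 ⇒ 3

3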